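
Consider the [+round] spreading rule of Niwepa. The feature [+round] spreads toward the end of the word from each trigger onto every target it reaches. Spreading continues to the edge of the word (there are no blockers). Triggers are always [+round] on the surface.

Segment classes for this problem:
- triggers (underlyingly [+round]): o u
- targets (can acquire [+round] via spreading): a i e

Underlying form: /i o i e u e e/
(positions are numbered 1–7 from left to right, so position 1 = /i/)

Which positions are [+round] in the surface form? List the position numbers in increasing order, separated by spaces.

From /o/ at 2 rightward: 3 /i/ → [+round]; 4 /e/ → [+round]; 5 /u/ is itself a trigger — this domain ends here.
From /u/ at 5 rightward: 6 /e/ → [+round]; 7 /e/ → [+round]; word edge.
Target with no active source: position 1 stays [-round].

2 3 4 5 6 7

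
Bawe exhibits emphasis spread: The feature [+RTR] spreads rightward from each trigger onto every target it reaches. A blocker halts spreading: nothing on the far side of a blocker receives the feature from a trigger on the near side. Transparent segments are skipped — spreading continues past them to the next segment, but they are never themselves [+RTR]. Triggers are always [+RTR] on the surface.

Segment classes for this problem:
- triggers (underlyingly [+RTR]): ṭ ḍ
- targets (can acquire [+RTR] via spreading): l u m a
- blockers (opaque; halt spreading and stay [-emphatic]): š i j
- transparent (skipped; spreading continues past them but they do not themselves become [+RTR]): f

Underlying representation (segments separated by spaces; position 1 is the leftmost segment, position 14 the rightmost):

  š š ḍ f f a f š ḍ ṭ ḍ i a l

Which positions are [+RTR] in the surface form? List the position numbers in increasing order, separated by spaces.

3 6 9 10 11

From /ḍ/ at 3 rightward: 4 /f/ transparent; 5 /f/ transparent; 6 /a/ → [+RTR]; 7 /f/ transparent; 8 /š/ blocks.
From /ḍ/ at 9 rightward: 10 /ṭ/ is itself a trigger — this domain ends here.
From /ṭ/ at 10 rightward: 11 /ḍ/ is itself a trigger — this domain ends here.
From /ḍ/ at 11 rightward: 12 /i/ blocks.
Targets with no active source: positions 13 14 stay [-emphatic].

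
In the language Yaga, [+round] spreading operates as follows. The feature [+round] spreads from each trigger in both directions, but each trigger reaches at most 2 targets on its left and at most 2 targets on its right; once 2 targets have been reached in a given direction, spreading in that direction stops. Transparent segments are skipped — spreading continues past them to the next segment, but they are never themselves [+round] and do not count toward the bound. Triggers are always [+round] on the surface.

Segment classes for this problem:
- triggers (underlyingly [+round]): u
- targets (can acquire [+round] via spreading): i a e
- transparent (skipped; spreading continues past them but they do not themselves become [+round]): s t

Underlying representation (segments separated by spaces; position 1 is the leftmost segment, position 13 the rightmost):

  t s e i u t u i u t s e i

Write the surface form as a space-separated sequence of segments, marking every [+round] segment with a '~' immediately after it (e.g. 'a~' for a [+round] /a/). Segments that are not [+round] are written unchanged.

t s e~ i~ u~ t u~ i~ u~ t s e~ i~

From /u/ at 5 rightward: 6 /t/ transparent; 7 /u/ is itself a trigger — this domain ends here.
From /u/ at 5 leftward: 4 /i/ → [+round]; 3 /e/ → [+round]; bound reached.
From /u/ at 7 rightward: 8 /i/ → [+round]; 9 /u/ is itself a trigger — this domain ends here.
From /u/ at 7 leftward: 6 /t/ transparent; 5 /u/ is itself a trigger — this domain ends here.
From /u/ at 9 rightward: 10 /t/ transparent; 11 /s/ transparent; 12 /e/ → [+round]; 13 /i/ → [+round]; bound reached.
From /u/ at 9 leftward: 8 /i/ → [+round]; 7 /u/ is itself a trigger — this domain ends here.
[+round] positions on the surface: 3 4 5 7 8 9 12 13.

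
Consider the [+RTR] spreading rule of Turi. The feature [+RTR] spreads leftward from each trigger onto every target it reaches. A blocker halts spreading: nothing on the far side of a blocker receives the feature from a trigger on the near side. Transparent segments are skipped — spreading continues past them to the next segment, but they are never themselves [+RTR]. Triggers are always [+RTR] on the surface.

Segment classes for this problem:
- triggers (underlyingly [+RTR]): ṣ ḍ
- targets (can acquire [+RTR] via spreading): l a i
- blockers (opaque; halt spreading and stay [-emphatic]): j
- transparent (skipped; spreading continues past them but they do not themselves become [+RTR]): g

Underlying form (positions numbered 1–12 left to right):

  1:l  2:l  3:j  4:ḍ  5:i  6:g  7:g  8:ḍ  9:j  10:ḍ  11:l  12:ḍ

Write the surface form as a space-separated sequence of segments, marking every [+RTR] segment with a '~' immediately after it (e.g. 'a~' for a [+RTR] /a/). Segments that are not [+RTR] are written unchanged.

From /ḍ/ at 4 leftward: 3 /j/ blocks.
From /ḍ/ at 8 leftward: 7 /g/ transparent; 6 /g/ transparent; 5 /i/ → [+RTR]; 4 /ḍ/ is itself a trigger — this domain ends here.
From /ḍ/ at 10 leftward: 9 /j/ blocks.
From /ḍ/ at 12 leftward: 11 /l/ → [+RTR]; 10 /ḍ/ is itself a trigger — this domain ends here.
Targets with no active source: positions 1 2 stay [-emphatic].
[+RTR] positions on the surface: 4 5 8 10 11 12.

l l j ḍ~ i~ g g ḍ~ j ḍ~ l~ ḍ~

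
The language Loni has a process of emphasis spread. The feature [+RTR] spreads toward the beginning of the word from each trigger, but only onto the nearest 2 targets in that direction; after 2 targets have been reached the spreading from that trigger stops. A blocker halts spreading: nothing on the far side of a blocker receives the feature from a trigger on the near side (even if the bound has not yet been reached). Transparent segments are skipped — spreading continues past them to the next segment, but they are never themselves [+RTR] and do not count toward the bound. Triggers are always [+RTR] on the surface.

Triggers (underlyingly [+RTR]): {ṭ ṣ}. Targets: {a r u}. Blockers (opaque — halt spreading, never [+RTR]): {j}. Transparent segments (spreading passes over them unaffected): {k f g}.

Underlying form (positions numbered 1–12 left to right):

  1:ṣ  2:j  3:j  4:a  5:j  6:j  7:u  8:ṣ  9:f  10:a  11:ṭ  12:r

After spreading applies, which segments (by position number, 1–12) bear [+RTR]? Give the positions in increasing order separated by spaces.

From /ṣ/ at 1 leftward: word edge.
From /ṣ/ at 8 leftward: 7 /u/ → [+RTR]; 6 /j/ blocks.
From /ṭ/ at 11 leftward: 10 /a/ → [+RTR]; 9 /f/ transparent; 8 /ṣ/ is itself a trigger — this domain ends here.
Targets with no active source: positions 4 12 stay [-emphatic].

1 7 8 10 11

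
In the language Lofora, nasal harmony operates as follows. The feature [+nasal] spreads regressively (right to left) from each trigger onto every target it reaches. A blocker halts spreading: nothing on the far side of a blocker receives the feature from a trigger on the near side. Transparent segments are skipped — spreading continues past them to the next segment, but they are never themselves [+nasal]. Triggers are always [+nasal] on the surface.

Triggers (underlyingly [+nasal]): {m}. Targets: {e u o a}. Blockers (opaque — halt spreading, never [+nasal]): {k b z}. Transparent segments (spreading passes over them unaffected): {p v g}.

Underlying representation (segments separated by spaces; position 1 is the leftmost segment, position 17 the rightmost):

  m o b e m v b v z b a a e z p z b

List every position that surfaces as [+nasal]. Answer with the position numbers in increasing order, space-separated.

1 4 5

From /m/ at 1 leftward: word edge.
From /m/ at 5 leftward: 4 /e/ → [+nasal]; 3 /b/ blocks.
Targets with no active source: positions 2 11 12 13 stay [-nasal].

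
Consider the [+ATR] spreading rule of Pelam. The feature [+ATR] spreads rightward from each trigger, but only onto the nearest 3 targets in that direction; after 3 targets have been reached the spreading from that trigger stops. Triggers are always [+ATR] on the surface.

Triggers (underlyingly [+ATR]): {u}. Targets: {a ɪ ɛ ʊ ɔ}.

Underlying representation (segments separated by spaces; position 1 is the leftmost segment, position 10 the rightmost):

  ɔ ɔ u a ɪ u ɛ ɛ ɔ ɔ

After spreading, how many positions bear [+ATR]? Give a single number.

7

From /u/ at 3 rightward: 4 /a/ → [+ATR]; 5 /ɪ/ → [+ATR]; 6 /u/ is itself a trigger — this domain ends here.
From /u/ at 6 rightward: 7 /ɛ/ → [+ATR]; 8 /ɛ/ → [+ATR]; 9 /ɔ/ → [+ATR]; bound reached.
Targets with no active source: positions 1 2 10 stay [-ATR].
[+ATR] positions on the surface: 3 4 5 6 7 8 9.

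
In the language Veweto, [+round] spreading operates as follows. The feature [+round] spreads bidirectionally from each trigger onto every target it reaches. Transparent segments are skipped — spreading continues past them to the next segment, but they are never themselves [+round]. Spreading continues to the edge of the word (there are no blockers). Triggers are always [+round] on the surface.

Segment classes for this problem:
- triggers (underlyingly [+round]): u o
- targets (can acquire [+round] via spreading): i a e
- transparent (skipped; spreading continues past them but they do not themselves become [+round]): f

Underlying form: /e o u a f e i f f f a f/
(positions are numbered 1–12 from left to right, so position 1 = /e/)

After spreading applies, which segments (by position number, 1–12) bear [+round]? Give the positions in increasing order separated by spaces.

1 2 3 4 6 7 11

From /o/ at 2 rightward: 3 /u/ is itself a trigger — this domain ends here.
From /o/ at 2 leftward: 1 /e/ → [+round]; word edge.
From /u/ at 3 rightward: 4 /a/ → [+round]; 5 /f/ transparent; 6 /e/ → [+round]; 7 /i/ → [+round]; 8 /f/ transparent; 9 /f/ transparent; 10 /f/ transparent; 11 /a/ → [+round]; 12 /f/ transparent; word edge.
From /u/ at 3 leftward: 2 /o/ is itself a trigger — this domain ends here.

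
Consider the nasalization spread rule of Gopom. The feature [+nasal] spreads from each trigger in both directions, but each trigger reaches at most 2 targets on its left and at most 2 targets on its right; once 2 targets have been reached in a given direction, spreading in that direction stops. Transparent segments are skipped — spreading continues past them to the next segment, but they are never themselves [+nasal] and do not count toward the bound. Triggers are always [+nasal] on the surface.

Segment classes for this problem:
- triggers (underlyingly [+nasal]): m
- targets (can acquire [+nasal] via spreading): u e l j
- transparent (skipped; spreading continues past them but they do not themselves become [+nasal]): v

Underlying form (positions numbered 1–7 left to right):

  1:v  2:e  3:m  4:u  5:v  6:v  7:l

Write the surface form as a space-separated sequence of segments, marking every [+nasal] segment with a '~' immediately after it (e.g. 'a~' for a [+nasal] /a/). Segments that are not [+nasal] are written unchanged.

v e~ m~ u~ v v l~

From /m/ at 3 rightward: 4 /u/ → [+nasal]; 5 /v/ transparent; 6 /v/ transparent; 7 /l/ → [+nasal]; bound reached.
From /m/ at 3 leftward: 2 /e/ → [+nasal]; 1 /v/ transparent; word edge.
[+nasal] positions on the surface: 2 3 4 7.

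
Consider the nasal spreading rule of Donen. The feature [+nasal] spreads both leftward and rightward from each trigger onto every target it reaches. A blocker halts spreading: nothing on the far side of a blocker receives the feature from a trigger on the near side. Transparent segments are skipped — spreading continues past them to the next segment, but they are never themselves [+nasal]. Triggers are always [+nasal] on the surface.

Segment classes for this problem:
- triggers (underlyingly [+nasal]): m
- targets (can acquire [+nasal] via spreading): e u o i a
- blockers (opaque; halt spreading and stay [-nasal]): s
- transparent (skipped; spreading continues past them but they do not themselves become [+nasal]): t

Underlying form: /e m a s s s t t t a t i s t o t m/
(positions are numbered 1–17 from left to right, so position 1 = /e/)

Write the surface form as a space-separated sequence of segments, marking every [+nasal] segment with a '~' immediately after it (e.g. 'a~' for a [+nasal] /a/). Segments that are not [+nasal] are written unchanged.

From /m/ at 2 rightward: 3 /a/ → [+nasal]; 4 /s/ blocks.
From /m/ at 2 leftward: 1 /e/ → [+nasal]; word edge.
From /m/ at 17 rightward: word edge.
From /m/ at 17 leftward: 16 /t/ transparent; 15 /o/ → [+nasal]; 14 /t/ transparent; 13 /s/ blocks.
Targets with no active source: positions 10 12 stay [-nasal].
[+nasal] positions on the surface: 1 2 3 15 17.

e~ m~ a~ s s s t t t a t i s t o~ t m~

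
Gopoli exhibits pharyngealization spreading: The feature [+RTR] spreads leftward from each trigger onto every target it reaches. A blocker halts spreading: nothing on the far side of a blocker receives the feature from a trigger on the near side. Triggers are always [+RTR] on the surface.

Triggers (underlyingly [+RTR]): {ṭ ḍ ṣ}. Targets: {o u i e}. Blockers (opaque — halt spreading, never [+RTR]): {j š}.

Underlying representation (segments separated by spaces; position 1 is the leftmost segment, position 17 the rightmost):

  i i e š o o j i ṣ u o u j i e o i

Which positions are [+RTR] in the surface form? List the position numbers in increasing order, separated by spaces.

8 9

From /ṣ/ at 9 leftward: 8 /i/ → [+RTR]; 7 /j/ blocks.
Targets with no active source: positions 1 2 3 5 6 10 11 12 14 15 16 17 stay [-emphatic].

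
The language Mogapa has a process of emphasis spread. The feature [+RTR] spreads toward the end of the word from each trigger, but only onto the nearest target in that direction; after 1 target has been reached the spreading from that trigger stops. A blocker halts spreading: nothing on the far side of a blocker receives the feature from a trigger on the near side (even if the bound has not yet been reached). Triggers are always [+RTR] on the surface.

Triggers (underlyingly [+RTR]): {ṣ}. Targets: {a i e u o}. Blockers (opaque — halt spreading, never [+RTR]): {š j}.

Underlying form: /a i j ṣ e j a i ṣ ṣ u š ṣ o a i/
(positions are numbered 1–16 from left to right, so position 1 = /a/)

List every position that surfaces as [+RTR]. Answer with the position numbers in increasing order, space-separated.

From /ṣ/ at 4 rightward: 5 /e/ → [+RTR]; bound reached.
From /ṣ/ at 9 rightward: 10 /ṣ/ is itself a trigger — this domain ends here.
From /ṣ/ at 10 rightward: 11 /u/ → [+RTR]; bound reached.
From /ṣ/ at 13 rightward: 14 /o/ → [+RTR]; bound reached.
Targets with no active source: positions 1 2 7 8 15 16 stay [-emphatic].

4 5 9 10 11 13 14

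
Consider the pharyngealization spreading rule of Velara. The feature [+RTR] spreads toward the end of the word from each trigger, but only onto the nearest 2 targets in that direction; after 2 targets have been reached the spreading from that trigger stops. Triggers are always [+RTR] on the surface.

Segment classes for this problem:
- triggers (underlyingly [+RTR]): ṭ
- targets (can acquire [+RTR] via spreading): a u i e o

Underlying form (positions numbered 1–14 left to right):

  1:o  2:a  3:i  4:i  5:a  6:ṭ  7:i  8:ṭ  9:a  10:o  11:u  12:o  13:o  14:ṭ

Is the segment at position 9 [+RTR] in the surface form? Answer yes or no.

yes

From /ṭ/ at 6 rightward: 7 /i/ → [+RTR]; 8 /ṭ/ is itself a trigger — this domain ends here.
From /ṭ/ at 8 rightward: 9 /a/ → [+RTR]; 10 /o/ → [+RTR]; bound reached.
From /ṭ/ at 14 rightward: word edge.
Targets with no active source: positions 1 2 3 4 5 11 12 13 stay [-emphatic].
[+RTR] positions on the surface: 6 7 8 9 10 14.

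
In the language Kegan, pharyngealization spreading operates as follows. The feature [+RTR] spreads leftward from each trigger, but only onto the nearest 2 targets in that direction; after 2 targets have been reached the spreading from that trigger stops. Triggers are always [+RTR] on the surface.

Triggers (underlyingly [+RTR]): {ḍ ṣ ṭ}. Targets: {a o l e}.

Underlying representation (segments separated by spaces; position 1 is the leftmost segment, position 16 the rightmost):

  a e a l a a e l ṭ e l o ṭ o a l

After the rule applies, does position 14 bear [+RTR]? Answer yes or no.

From /ṭ/ at 9 leftward: 8 /l/ → [+RTR]; 7 /e/ → [+RTR]; bound reached.
From /ṭ/ at 13 leftward: 12 /o/ → [+RTR]; 11 /l/ → [+RTR]; bound reached.
Targets with no active source: positions 1 2 3 4 5 6 10 14 15 16 stay [-emphatic].
[+RTR] positions on the surface: 7 8 9 11 12 13.

no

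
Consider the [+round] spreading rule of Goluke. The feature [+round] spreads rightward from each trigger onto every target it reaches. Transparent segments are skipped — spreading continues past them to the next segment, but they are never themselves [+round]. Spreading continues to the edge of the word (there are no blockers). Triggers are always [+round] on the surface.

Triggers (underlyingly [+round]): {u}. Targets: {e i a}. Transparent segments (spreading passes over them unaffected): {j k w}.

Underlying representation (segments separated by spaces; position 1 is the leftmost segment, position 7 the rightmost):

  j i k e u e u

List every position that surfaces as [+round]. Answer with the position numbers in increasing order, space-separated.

From /u/ at 5 rightward: 6 /e/ → [+round]; 7 /u/ is itself a trigger — this domain ends here.
From /u/ at 7 rightward: word edge.
Targets with no active source: positions 2 4 stay [-round].

5 6 7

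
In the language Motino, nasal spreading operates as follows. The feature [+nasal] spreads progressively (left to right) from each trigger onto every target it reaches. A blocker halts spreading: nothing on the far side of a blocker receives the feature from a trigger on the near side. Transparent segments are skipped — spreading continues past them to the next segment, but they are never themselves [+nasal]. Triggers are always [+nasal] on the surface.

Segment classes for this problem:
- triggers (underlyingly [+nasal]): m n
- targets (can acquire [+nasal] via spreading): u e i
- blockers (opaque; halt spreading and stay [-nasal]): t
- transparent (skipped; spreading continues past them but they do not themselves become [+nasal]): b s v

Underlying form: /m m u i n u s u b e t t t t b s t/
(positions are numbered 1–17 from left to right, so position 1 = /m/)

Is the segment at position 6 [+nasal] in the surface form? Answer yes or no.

From /m/ at 1 rightward: 2 /m/ is itself a trigger — this domain ends here.
From /m/ at 2 rightward: 3 /u/ → [+nasal]; 4 /i/ → [+nasal]; 5 /n/ is itself a trigger — this domain ends here.
From /n/ at 5 rightward: 6 /u/ → [+nasal]; 7 /s/ transparent; 8 /u/ → [+nasal]; 9 /b/ transparent; 10 /e/ → [+nasal]; 11 /t/ blocks.
[+nasal] positions on the surface: 1 2 3 4 5 6 8 10.

yes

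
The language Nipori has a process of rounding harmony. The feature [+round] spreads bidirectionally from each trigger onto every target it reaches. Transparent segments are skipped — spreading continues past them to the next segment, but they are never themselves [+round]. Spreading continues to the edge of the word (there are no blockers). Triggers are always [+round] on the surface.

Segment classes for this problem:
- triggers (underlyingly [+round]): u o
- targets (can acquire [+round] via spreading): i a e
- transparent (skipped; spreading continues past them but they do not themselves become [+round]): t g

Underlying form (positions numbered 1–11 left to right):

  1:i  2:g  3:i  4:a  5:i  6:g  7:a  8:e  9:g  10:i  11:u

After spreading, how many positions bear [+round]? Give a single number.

8

From /u/ at 11 rightward: word edge.
From /u/ at 11 leftward: 10 /i/ → [+round]; 9 /g/ transparent; 8 /e/ → [+round]; 7 /a/ → [+round]; 6 /g/ transparent; 5 /i/ → [+round]; 4 /a/ → [+round]; 3 /i/ → [+round]; 2 /g/ transparent; 1 /i/ → [+round]; word edge.
[+round] positions on the surface: 1 3 4 5 7 8 10 11.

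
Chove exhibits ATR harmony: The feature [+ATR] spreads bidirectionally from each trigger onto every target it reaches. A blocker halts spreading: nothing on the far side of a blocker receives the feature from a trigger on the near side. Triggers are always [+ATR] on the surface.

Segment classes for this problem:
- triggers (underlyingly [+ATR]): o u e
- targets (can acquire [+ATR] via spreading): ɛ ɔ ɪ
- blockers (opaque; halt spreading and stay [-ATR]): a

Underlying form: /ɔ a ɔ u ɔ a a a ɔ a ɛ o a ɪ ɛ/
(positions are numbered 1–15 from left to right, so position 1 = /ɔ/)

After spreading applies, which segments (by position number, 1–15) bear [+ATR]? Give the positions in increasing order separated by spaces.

From /u/ at 4 rightward: 5 /ɔ/ → [+ATR]; 6 /a/ blocks.
From /u/ at 4 leftward: 3 /ɔ/ → [+ATR]; 2 /a/ blocks.
From /o/ at 12 rightward: 13 /a/ blocks.
From /o/ at 12 leftward: 11 /ɛ/ → [+ATR]; 10 /a/ blocks.
Targets with no active source: positions 1 9 14 15 stay [-ATR].

3 4 5 11 12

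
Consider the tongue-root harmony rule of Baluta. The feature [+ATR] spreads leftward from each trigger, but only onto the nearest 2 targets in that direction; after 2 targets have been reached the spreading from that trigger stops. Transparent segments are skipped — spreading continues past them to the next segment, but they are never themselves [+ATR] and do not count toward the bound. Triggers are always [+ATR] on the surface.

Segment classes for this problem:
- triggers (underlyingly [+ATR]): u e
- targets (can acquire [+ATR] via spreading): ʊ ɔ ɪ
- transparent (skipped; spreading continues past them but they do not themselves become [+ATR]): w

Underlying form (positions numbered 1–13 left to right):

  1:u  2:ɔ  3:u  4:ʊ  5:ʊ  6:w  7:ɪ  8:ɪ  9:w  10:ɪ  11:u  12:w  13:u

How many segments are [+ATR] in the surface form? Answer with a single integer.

From /u/ at 1 leftward: word edge.
From /u/ at 3 leftward: 2 /ɔ/ → [+ATR]; 1 /u/ is itself a trigger — this domain ends here.
From /u/ at 11 leftward: 10 /ɪ/ → [+ATR]; 9 /w/ transparent; 8 /ɪ/ → [+ATR]; bound reached.
From /u/ at 13 leftward: 12 /w/ transparent; 11 /u/ is itself a trigger — this domain ends here.
Targets with no active source: positions 4 5 7 stay [-ATR].
[+ATR] positions on the surface: 1 2 3 8 10 11 13.

7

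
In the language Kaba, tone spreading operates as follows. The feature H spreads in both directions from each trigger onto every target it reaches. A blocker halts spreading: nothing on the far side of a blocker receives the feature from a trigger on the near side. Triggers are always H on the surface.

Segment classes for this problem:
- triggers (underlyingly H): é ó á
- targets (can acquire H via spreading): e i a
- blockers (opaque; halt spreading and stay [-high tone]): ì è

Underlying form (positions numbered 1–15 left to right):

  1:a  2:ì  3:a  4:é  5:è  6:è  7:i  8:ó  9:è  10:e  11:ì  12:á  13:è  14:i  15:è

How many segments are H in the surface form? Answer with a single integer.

From /é/ at 4 rightward: 5 /è/ blocks.
From /é/ at 4 leftward: 3 /a/ → H; 2 /ì/ blocks.
From /ó/ at 8 rightward: 9 /è/ blocks.
From /ó/ at 8 leftward: 7 /i/ → H; 6 /è/ blocks.
From /á/ at 12 rightward: 13 /è/ blocks.
From /á/ at 12 leftward: 11 /ì/ blocks.
Targets with no active source: positions 1 10 14 stay [-high tone].
H positions on the surface: 3 4 7 8 12.

5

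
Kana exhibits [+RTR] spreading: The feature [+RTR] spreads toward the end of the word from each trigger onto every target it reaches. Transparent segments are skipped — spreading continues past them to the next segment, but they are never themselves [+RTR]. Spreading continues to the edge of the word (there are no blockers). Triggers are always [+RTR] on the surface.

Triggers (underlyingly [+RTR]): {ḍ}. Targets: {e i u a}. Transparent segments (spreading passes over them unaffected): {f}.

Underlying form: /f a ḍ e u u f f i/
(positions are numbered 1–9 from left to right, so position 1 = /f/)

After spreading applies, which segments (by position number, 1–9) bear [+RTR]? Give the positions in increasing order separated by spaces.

From /ḍ/ at 3 rightward: 4 /e/ → [+RTR]; 5 /u/ → [+RTR]; 6 /u/ → [+RTR]; 7 /f/ transparent; 8 /f/ transparent; 9 /i/ → [+RTR]; word edge.
Target with no active source: position 2 stays [-emphatic].

3 4 5 6 9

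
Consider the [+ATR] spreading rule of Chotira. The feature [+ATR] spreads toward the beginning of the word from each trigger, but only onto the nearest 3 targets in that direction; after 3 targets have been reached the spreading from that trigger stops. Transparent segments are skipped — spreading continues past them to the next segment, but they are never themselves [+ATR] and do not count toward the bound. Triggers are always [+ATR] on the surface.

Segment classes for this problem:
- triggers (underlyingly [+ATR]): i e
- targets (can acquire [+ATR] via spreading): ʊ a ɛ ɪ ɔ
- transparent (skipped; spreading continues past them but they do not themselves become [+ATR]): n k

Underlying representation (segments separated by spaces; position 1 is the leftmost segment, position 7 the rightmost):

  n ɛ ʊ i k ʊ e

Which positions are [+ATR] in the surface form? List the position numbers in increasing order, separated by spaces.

From /i/ at 4 leftward: 3 /ʊ/ → [+ATR]; 2 /ɛ/ → [+ATR]; 1 /n/ transparent; word edge.
From /e/ at 7 leftward: 6 /ʊ/ → [+ATR]; 5 /k/ transparent; 4 /i/ is itself a trigger — this domain ends here.

2 3 4 6 7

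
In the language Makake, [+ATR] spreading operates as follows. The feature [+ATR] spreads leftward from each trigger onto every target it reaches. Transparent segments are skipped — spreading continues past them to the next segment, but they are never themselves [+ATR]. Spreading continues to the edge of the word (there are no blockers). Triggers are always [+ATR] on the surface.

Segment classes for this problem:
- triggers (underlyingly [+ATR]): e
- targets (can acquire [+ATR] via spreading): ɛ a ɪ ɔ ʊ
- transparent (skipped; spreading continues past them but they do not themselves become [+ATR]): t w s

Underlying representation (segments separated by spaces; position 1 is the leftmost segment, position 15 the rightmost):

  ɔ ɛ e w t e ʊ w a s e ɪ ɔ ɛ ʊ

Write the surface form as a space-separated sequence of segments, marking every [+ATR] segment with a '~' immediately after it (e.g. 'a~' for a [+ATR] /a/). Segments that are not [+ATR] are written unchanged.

ɔ~ ɛ~ e~ w t e~ ʊ~ w a~ s e~ ɪ ɔ ɛ ʊ

From /e/ at 3 leftward: 2 /ɛ/ → [+ATR]; 1 /ɔ/ → [+ATR]; word edge.
From /e/ at 6 leftward: 5 /t/ transparent; 4 /w/ transparent; 3 /e/ is itself a trigger — this domain ends here.
From /e/ at 11 leftward: 10 /s/ transparent; 9 /a/ → [+ATR]; 8 /w/ transparent; 7 /ʊ/ → [+ATR]; 6 /e/ is itself a trigger — this domain ends here.
Targets with no active source: positions 12 13 14 15 stay [-ATR].
[+ATR] positions on the surface: 1 2 3 6 7 9 11.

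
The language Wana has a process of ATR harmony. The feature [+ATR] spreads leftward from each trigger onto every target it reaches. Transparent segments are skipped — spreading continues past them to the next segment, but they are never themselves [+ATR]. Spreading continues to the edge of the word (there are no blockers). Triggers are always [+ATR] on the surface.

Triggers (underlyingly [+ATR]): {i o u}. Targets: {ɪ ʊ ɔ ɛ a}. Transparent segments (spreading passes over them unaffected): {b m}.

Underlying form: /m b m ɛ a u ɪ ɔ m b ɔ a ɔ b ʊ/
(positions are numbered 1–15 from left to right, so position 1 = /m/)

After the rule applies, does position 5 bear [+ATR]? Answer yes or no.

yes

From /u/ at 6 leftward: 5 /a/ → [+ATR]; 4 /ɛ/ → [+ATR]; 3 /m/ transparent; 2 /b/ transparent; 1 /m/ transparent; word edge.
Targets with no active source: positions 7 8 11 12 13 15 stay [-ATR].
[+ATR] positions on the surface: 4 5 6.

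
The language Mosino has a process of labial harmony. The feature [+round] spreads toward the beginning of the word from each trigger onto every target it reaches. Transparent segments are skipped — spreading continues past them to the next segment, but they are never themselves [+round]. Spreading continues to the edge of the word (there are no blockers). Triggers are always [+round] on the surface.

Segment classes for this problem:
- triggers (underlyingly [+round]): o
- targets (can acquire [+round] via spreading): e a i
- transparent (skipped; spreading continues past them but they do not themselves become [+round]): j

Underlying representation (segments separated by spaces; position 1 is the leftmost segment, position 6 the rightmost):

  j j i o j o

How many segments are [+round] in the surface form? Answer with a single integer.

From /o/ at 4 leftward: 3 /i/ → [+round]; 2 /j/ transparent; 1 /j/ transparent; word edge.
From /o/ at 6 leftward: 5 /j/ transparent; 4 /o/ is itself a trigger — this domain ends here.
[+round] positions on the surface: 3 4 6.

3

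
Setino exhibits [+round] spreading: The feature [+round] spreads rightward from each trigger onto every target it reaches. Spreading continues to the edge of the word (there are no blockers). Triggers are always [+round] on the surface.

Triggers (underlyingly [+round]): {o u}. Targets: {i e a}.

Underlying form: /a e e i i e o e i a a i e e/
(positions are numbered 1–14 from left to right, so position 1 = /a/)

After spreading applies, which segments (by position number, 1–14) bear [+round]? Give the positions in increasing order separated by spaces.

From /o/ at 7 rightward: 8 /e/ → [+round]; 9 /i/ → [+round]; 10 /a/ → [+round]; 11 /a/ → [+round]; 12 /i/ → [+round]; 13 /e/ → [+round]; 14 /e/ → [+round]; word edge.
Targets with no active source: positions 1 2 3 4 5 6 stay [-round].

7 8 9 10 11 12 13 14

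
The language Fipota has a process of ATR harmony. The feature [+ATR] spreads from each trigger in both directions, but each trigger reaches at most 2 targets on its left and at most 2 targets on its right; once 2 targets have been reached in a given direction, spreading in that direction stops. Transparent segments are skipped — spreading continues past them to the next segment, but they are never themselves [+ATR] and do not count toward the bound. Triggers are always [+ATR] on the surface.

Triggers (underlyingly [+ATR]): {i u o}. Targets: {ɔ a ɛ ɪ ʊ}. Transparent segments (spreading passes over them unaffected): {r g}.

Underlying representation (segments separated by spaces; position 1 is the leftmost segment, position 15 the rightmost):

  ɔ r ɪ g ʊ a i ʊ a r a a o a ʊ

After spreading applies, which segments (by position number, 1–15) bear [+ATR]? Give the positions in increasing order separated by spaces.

5 6 7 8 9 11 12 13 14 15

From /i/ at 7 rightward: 8 /ʊ/ → [+ATR]; 9 /a/ → [+ATR]; bound reached.
From /i/ at 7 leftward: 6 /a/ → [+ATR]; 5 /ʊ/ → [+ATR]; bound reached.
From /o/ at 13 rightward: 14 /a/ → [+ATR]; 15 /ʊ/ → [+ATR]; bound reached.
From /o/ at 13 leftward: 12 /a/ → [+ATR]; 11 /a/ → [+ATR]; bound reached.
Targets with no active source: positions 1 3 stay [-ATR].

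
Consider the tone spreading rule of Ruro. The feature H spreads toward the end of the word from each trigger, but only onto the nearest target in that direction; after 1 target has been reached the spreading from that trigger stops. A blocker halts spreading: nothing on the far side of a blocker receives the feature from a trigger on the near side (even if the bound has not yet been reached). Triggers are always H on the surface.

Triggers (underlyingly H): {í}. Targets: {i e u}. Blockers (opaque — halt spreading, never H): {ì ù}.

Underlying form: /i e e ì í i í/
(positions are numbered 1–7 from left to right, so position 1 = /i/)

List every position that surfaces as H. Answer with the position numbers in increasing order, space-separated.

5 6 7

From /í/ at 5 rightward: 6 /i/ → H; bound reached.
From /í/ at 7 rightward: word edge.
Targets with no active source: positions 1 2 3 stay [-high tone].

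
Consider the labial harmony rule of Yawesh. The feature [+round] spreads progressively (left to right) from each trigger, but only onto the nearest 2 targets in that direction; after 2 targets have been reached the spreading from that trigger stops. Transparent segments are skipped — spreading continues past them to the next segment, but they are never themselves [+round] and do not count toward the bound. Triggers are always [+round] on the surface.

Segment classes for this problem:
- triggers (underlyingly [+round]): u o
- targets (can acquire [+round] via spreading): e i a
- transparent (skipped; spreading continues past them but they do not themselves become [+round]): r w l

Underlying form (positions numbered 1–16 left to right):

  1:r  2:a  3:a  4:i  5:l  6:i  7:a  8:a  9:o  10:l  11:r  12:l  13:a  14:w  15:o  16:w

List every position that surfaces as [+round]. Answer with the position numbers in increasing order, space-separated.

From /o/ at 9 rightward: 10 /l/ transparent; 11 /r/ transparent; 12 /l/ transparent; 13 /a/ → [+round]; 14 /w/ transparent; 15 /o/ is itself a trigger — this domain ends here.
From /o/ at 15 rightward: 16 /w/ transparent; word edge.
Targets with no active source: positions 2 3 4 6 7 8 stay [-round].

9 13 15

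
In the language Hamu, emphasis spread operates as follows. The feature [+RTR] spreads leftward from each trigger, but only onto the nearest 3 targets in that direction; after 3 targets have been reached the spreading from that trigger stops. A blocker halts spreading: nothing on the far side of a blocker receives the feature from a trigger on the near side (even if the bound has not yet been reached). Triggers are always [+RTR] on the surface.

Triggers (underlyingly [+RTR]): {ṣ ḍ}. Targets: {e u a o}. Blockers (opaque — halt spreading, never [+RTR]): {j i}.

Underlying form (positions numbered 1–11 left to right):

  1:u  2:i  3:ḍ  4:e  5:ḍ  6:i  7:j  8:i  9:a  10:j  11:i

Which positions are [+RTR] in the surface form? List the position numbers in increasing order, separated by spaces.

From /ḍ/ at 3 leftward: 2 /i/ blocks.
From /ḍ/ at 5 leftward: 4 /e/ → [+RTR]; 3 /ḍ/ is itself a trigger — this domain ends here.
Targets with no active source: positions 1 9 stay [-emphatic].

3 4 5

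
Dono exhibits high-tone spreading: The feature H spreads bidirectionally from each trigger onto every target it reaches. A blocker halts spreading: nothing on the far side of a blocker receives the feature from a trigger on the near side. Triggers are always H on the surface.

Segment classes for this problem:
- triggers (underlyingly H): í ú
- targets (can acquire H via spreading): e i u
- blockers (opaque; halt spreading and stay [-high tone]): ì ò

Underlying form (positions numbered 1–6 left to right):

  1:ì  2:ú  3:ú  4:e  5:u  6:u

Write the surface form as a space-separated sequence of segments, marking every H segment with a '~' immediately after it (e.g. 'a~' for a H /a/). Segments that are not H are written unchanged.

ì ú~ ú~ e~ u~ u~

From /ú/ at 2 rightward: 3 /ú/ is itself a trigger — this domain ends here.
From /ú/ at 2 leftward: 1 /ì/ blocks.
From /ú/ at 3 rightward: 4 /e/ → H; 5 /u/ → H; 6 /u/ → H; word edge.
From /ú/ at 3 leftward: 2 /ú/ is itself a trigger — this domain ends here.
H positions on the surface: 2 3 4 5 6.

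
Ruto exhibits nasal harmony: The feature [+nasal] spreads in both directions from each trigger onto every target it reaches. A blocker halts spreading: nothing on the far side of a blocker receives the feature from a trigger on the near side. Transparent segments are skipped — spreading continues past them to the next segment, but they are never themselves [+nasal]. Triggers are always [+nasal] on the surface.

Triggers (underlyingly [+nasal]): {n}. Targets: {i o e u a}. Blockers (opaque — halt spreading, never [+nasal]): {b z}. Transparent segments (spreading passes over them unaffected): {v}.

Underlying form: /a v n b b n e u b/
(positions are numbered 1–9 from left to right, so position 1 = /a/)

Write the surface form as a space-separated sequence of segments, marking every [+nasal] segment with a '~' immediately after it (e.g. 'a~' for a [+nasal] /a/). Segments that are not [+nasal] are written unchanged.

a~ v n~ b b n~ e~ u~ b

From /n/ at 3 rightward: 4 /b/ blocks.
From /n/ at 3 leftward: 2 /v/ transparent; 1 /a/ → [+nasal]; word edge.
From /n/ at 6 rightward: 7 /e/ → [+nasal]; 8 /u/ → [+nasal]; 9 /b/ blocks.
From /n/ at 6 leftward: 5 /b/ blocks.
[+nasal] positions on the surface: 1 3 6 7 8.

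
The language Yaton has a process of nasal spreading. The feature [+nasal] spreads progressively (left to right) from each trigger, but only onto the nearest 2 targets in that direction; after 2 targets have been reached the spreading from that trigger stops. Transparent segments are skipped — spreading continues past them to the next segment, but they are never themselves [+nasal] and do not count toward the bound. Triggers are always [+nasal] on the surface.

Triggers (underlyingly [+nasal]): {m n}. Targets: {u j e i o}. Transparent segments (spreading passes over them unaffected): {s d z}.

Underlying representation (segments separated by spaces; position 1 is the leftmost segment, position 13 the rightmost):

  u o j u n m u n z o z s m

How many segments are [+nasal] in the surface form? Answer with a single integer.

From /n/ at 5 rightward: 6 /m/ is itself a trigger — this domain ends here.
From /m/ at 6 rightward: 7 /u/ → [+nasal]; 8 /n/ is itself a trigger — this domain ends here.
From /n/ at 8 rightward: 9 /z/ transparent; 10 /o/ → [+nasal]; 11 /z/ transparent; 12 /s/ transparent; 13 /m/ is itself a trigger — this domain ends here.
From /m/ at 13 rightward: word edge.
Targets with no active source: positions 1 2 3 4 stay [-nasal].
[+nasal] positions on the surface: 5 6 7 8 10 13.

6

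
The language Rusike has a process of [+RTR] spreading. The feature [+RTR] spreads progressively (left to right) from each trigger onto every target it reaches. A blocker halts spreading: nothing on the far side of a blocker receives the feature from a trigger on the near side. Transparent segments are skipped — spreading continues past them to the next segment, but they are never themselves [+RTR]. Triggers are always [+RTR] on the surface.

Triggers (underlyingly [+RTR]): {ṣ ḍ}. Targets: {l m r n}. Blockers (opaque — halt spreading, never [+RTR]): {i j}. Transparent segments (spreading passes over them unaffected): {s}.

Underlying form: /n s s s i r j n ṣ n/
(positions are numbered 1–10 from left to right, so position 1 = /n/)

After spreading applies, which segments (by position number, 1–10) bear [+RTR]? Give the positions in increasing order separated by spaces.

9 10

From /ṣ/ at 9 rightward: 10 /n/ → [+RTR]; word edge.
Targets with no active source: positions 1 6 8 stay [-emphatic].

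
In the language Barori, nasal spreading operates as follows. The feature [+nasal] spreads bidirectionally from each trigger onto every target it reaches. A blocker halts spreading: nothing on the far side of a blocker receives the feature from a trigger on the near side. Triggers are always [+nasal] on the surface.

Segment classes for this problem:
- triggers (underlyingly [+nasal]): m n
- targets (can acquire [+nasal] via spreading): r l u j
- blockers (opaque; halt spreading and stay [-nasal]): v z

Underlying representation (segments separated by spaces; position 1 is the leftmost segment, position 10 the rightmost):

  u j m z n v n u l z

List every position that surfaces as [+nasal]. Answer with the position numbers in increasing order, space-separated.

1 2 3 5 7 8 9

From /m/ at 3 rightward: 4 /z/ blocks.
From /m/ at 3 leftward: 2 /j/ → [+nasal]; 1 /u/ → [+nasal]; word edge.
From /n/ at 5 rightward: 6 /v/ blocks.
From /n/ at 5 leftward: 4 /z/ blocks.
From /n/ at 7 rightward: 8 /u/ → [+nasal]; 9 /l/ → [+nasal]; 10 /z/ blocks.
From /n/ at 7 leftward: 6 /v/ blocks.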